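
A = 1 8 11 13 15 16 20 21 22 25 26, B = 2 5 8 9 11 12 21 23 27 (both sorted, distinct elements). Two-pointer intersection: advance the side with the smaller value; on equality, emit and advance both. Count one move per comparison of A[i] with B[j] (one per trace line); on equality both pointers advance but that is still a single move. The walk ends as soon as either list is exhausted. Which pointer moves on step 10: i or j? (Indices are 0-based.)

i

[i=0,j=0] 1<2 → i++
[i=1,j=0] 8>2 → j++
[i=1,j=1] 8>5 → j++
[i=1,j=2] 8==8 emit → i++,j++
[i=2,j=3] 11>9 → j++
[i=2,j=4] 11==11 emit → i++,j++
[i=3,j=5] 13>12 → j++
[i=3,j=6] 13<21 → i++
[i=4,j=6] 15<21 → i++
[i=5,j=6] 16<21 → i++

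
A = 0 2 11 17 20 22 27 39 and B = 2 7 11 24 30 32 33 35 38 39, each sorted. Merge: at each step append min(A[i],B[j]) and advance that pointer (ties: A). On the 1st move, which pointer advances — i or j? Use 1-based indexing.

i

[i=1,j=1] A[i]=0<=B[j]=2 take 0 → i++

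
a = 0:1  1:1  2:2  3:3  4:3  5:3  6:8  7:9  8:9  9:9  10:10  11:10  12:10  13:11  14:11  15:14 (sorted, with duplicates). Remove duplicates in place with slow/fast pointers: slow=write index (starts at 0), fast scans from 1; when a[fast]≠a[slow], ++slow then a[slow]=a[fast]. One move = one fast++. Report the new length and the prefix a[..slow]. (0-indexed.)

(s=0,f=1) a[fast]=1=a[slow] dup → fast++
(s=0,f=2) a[fast]=2≠a[slow]=1 write a[1]=2 → slow++,fast++
(s=1,f=3) a[fast]=3≠a[slow]=2 write a[2]=3 → slow++,fast++
(s=2,f=4) a[fast]=3=a[slow] dup → fast++
(s=2,f=5) a[fast]=3=a[slow] dup → fast++
(s=2,f=6) a[fast]=8≠a[slow]=3 write a[3]=8 → slow++,fast++
(s=3,f=7) a[fast]=9≠a[slow]=8 write a[4]=9 → slow++,fast++
(s=4,f=8) a[fast]=9=a[slow] dup → fast++
(s=4,f=9) a[fast]=9=a[slow] dup → fast++
(s=4,f=10) a[fast]=10≠a[slow]=9 write a[5]=10 → slow++,fast++
(s=5,f=11) a[fast]=10=a[slow] dup → fast++
(s=5,f=12) a[fast]=10=a[slow] dup → fast++
(s=5,f=13) a[fast]=11≠a[slow]=10 write a[6]=11 → slow++,fast++
(s=6,f=14) a[fast]=11=a[slow] dup → fast++
(s=6,f=15) a[fast]=14≠a[slow]=11 write a[7]=14 → slow++,fast++

length 8; prefix = [1, 2, 3, 8, 9, 10, 11, 14]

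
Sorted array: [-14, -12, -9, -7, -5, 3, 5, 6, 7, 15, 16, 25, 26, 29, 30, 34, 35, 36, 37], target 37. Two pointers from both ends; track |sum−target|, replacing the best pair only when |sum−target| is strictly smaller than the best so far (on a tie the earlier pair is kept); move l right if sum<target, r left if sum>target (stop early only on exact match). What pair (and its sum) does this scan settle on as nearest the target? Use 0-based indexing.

pair (3, 34) with sum 37 (|Δ|=0)

[0,18] -14+37=23 d=14 * → l++
[1,18] -12+37=25 d=12 * → l++
[2,18] -9+37=28 d=9 * → l++
[3,18] -7+37=30 d=7 * → l++
[4,18] -5+37=32 d=5 * → l++
[5,18] 3+37=40 d=3 * → r--
[5,17] 3+36=39 d=2 * → r--
[5,16] 3+35=38 d=1 * → r--
[5,15] 3+34=37 d=0 * → stop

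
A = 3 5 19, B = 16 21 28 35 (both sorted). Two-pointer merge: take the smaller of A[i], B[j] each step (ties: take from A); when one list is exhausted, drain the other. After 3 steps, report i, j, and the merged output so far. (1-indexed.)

[i=1,j=1] A[i]=3<=B[j]=16 take 3 → i++
[i=2,j=1] A[i]=5<=B[j]=16 take 5 → i++
[i=3,j=1] A[i]=19>B[j]=16 take 16 → j++

i=3, j=2, merged so far=[3, 5, 16]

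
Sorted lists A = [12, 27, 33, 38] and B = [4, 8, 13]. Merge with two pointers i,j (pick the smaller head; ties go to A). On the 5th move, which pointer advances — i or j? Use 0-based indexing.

i

i=0 j=0: A[i]=12>B[j]=4 take 4, j++
i=0 j=1: A[i]=12>B[j]=8 take 8, j++
i=0 j=2: A[i]=12<=B[j]=13 take 12, i++
i=1 j=2: A[i]=27>B[j]=13 take 13, j++
i=1 j=3: B done, take A[i]=27, i++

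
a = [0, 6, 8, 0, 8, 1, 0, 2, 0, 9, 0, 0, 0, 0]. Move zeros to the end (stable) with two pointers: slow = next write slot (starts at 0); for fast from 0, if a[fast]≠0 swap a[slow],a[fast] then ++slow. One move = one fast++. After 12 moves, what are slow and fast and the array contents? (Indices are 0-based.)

slow=6, fast=12, a=[6, 8, 8, 1, 2, 9, 0, 0, 0, 0, 0, 0, 0, 0]

slow=0 fast=0: a[fast]=0, fast++
slow=0 fast=1: a[fast]=6≠0 swap→a[0]=6, slow++,fast++
slow=1 fast=2: a[fast]=8≠0 swap→a[1]=8, slow++,fast++
slow=2 fast=3: a[fast]=0, fast++
slow=2 fast=4: a[fast]=8≠0 swap→a[2]=8, slow++,fast++
slow=3 fast=5: a[fast]=1≠0 swap→a[3]=1, slow++,fast++
slow=4 fast=6: a[fast]=0, fast++
slow=4 fast=7: a[fast]=2≠0 swap→a[4]=2, slow++,fast++
slow=5 fast=8: a[fast]=0, fast++
slow=5 fast=9: a[fast]=9≠0 swap→a[5]=9, slow++,fast++
slow=6 fast=10: a[fast]=0, fast++
slow=6 fast=11: a[fast]=0, fast++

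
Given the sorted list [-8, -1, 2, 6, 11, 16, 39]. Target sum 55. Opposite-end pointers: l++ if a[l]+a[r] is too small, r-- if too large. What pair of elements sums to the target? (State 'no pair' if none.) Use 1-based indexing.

[1,7] -8+39=31 <55 → l++
[2,7] -1+39=38 <55 → l++
[3,7] 2+39=41 <55 → l++
[4,7] 6+39=45 <55 → l++
[5,7] 11+39=50 <55 → l++
[6,7] 16+39=55 → found

(16, 39)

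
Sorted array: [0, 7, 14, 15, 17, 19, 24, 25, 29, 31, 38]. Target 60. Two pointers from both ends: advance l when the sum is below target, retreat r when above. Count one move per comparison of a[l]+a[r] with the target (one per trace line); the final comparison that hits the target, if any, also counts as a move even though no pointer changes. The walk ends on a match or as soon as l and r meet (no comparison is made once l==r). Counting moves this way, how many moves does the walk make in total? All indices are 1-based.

l=1 r=11: 0+38=38 <60, l++
l=2 r=11: 7+38=45 <60, l++
l=3 r=11: 14+38=52 <60, l++
l=4 r=11: 15+38=53 <60, l++
l=5 r=11: 17+38=55 <60, l++
l=6 r=11: 19+38=57 <60, l++
l=7 r=11: 24+38=62 >60, r--
l=7 r=10: 24+31=55 <60, l++
l=8 r=10: 25+31=56 <60, l++
l=9 r=10: 29+31=60, found

10 moves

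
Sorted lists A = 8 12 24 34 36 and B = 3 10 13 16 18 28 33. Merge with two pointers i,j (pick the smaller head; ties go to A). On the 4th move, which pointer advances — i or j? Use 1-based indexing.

i=1 j=1: A[i]=8>B[j]=3 take 3, j++
i=1 j=2: A[i]=8<=B[j]=10 take 8, i++
i=2 j=2: A[i]=12>B[j]=10 take 10, j++
i=2 j=3: A[i]=12<=B[j]=13 take 12, i++

i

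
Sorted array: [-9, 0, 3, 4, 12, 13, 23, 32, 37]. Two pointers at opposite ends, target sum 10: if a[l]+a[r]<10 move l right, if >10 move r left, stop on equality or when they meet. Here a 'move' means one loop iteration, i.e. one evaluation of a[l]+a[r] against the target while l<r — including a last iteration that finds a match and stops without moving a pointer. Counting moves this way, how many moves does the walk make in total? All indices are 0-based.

8 moves

l=0 r=8: -9+37=28 >10, r--
l=0 r=7: -9+32=23 >10, r--
l=0 r=6: -9+23=14 >10, r--
l=0 r=5: -9+13=4 <10, l++
l=1 r=5: 0+13=13 >10, r--
l=1 r=4: 0+12=12 >10, r--
l=1 r=3: 0+4=4 <10, l++
l=2 r=3: 3+4=7 <10, l++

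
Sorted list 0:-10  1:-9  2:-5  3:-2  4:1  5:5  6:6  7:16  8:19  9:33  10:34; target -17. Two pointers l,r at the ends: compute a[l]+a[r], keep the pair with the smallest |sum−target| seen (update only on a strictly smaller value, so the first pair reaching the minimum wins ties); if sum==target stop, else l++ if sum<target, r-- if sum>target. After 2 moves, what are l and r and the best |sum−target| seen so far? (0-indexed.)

l=0, r=8, best |Δ|=40

[0,10] -10+34=24 d=41 * → r--
[0,9] -10+33=23 d=40 * → r--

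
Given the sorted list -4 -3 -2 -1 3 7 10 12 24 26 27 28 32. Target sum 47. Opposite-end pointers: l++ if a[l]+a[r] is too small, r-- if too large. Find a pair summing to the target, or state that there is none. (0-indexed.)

[0,12] -4+32=28 <47 → l++
[1,12] -3+32=29 <47 → l++
[2,12] -2+32=30 <47 → l++
[3,12] -1+32=31 <47 → l++
[4,12] 3+32=35 <47 → l++
[5,12] 7+32=39 <47 → l++
[6,12] 10+32=42 <47 → l++
[7,12] 12+32=44 <47 → l++
[8,12] 24+32=56 >47 → r--
[8,11] 24+28=52 >47 → r--
[8,10] 24+27=51 >47 → r--
[8,9] 24+26=50 >47 → r--

no pair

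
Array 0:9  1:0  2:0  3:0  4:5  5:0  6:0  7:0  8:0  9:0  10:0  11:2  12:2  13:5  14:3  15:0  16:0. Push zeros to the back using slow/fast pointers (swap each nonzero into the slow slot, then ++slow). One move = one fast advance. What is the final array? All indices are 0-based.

[9, 5, 2, 2, 5, 3, 0, 0, 0, 0, 0, 0, 0, 0, 0, 0, 0]

(s=0,f=0) a[fast]=9≠0 swap→a[0]=9 → slow++,fast++
(s=1,f=1) a[fast]=0 → fast++
(s=1,f=2) a[fast]=0 → fast++
(s=1,f=3) a[fast]=0 → fast++
(s=1,f=4) a[fast]=5≠0 swap→a[1]=5 → slow++,fast++
(s=2,f=5) a[fast]=0 → fast++
(s=2,f=6) a[fast]=0 → fast++
(s=2,f=7) a[fast]=0 → fast++
(s=2,f=8) a[fast]=0 → fast++
(s=2,f=9) a[fast]=0 → fast++
(s=2,f=10) a[fast]=0 → fast++
(s=2,f=11) a[fast]=2≠0 swap→a[2]=2 → slow++,fast++
(s=3,f=12) a[fast]=2≠0 swap→a[3]=2 → slow++,fast++
(s=4,f=13) a[fast]=5≠0 swap→a[4]=5 → slow++,fast++
(s=5,f=14) a[fast]=3≠0 swap→a[5]=3 → slow++,fast++
(s=6,f=15) a[fast]=0 → fast++
(s=6,f=16) a[fast]=0 → fast++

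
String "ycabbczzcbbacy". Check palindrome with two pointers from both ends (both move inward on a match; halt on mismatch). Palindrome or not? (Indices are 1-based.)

[1,14] 'y'=='y' → l++,r--
[2,13] 'c'=='c' → l++,r--
[3,12] 'a'=='a' → l++,r--
[4,11] 'b'=='b' → l++,r--
[5,10] 'b'=='b' → l++,r--
[6,9] 'c'=='c' → l++,r--
[7,8] 'z'=='z' → l++,r--

palindrome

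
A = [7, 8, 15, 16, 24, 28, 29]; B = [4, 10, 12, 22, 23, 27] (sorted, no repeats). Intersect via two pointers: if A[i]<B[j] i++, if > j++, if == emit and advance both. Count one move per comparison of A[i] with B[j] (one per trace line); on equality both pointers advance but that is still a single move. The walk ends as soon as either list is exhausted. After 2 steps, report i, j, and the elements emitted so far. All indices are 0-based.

i=1, j=1, emitted=[]

[i=0,j=0] 7>4 → j++
[i=0,j=1] 7<10 → i++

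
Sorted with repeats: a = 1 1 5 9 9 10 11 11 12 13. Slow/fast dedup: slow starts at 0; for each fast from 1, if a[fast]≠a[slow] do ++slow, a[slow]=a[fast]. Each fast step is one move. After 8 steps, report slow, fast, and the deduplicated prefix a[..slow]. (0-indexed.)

slow=0 fast=1: a[fast]=1=a[slow] dup, fast++
slow=0 fast=2: a[fast]=5≠a[slow]=1 write a[1]=5, slow++,fast++
slow=1 fast=3: a[fast]=9≠a[slow]=5 write a[2]=9, slow++,fast++
slow=2 fast=4: a[fast]=9=a[slow] dup, fast++
slow=2 fast=5: a[fast]=10≠a[slow]=9 write a[3]=10, slow++,fast++
slow=3 fast=6: a[fast]=11≠a[slow]=10 write a[4]=11, slow++,fast++
slow=4 fast=7: a[fast]=11=a[slow] dup, fast++
slow=4 fast=8: a[fast]=12≠a[slow]=11 write a[5]=12, slow++,fast++

slow=5, fast=9, prefix=[1, 5, 9, 10, 11, 12]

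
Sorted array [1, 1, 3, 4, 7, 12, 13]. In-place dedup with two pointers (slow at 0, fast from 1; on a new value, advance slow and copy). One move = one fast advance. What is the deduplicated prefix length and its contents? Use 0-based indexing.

(s=0,f=1) a[fast]=1=a[slow] dup → fast++
(s=0,f=2) a[fast]=3≠a[slow]=1 write a[1]=3 → slow++,fast++
(s=1,f=3) a[fast]=4≠a[slow]=3 write a[2]=4 → slow++,fast++
(s=2,f=4) a[fast]=7≠a[slow]=4 write a[3]=7 → slow++,fast++
(s=3,f=5) a[fast]=12≠a[slow]=7 write a[4]=12 → slow++,fast++
(s=4,f=6) a[fast]=13≠a[slow]=12 write a[5]=13 → slow++,fast++

length 6; prefix = [1, 3, 4, 7, 12, 13]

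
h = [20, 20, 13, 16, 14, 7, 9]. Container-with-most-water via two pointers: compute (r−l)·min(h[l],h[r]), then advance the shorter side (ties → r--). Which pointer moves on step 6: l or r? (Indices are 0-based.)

r

[0,6] min(20,9)*6=54 best=54 * → r--
[0,5] min(20,7)*5=35 best=54 → r--
[0,4] min(20,14)*4=56 best=56 * → r--
[0,3] min(20,16)*3=48 best=56 → r--
[0,2] min(20,13)*2=26 best=56 → r--
[0,1] min(20,20)*1=20 best=56 → r--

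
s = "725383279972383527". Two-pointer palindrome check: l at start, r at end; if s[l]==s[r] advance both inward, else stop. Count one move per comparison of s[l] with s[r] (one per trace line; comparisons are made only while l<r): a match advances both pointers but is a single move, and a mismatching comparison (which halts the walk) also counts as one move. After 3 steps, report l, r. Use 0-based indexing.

[0,17] '7'=='7' → l++,r--
[1,16] '2'=='2' → l++,r--
[2,15] '5'=='5' → l++,r--

l=3, r=14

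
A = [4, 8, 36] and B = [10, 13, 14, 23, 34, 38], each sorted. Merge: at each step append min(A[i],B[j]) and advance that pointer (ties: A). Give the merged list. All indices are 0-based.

i=0 j=0: A[i]=4<=B[j]=10 take 4, i++
i=1 j=0: A[i]=8<=B[j]=10 take 8, i++
i=2 j=0: A[i]=36>B[j]=10 take 10, j++
i=2 j=1: A[i]=36>B[j]=13 take 13, j++
i=2 j=2: A[i]=36>B[j]=14 take 14, j++
i=2 j=3: A[i]=36>B[j]=23 take 23, j++
i=2 j=4: A[i]=36>B[j]=34 take 34, j++
i=2 j=5: A[i]=36<=B[j]=38 take 36, i++
i=3 j=5: A done, take B[j]=38, j++

[4, 8, 10, 13, 14, 23, 34, 36, 38]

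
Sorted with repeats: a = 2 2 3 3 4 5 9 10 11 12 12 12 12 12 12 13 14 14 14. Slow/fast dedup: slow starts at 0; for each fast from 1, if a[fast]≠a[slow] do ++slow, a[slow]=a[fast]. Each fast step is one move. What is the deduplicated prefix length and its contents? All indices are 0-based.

length 10; prefix = [2, 3, 4, 5, 9, 10, 11, 12, 13, 14]

(s=0,f=1) a[fast]=2=a[slow] dup → fast++
(s=0,f=2) a[fast]=3≠a[slow]=2 write a[1]=3 → slow++,fast++
(s=1,f=3) a[fast]=3=a[slow] dup → fast++
(s=1,f=4) a[fast]=4≠a[slow]=3 write a[2]=4 → slow++,fast++
(s=2,f=5) a[fast]=5≠a[slow]=4 write a[3]=5 → slow++,fast++
(s=3,f=6) a[fast]=9≠a[slow]=5 write a[4]=9 → slow++,fast++
(s=4,f=7) a[fast]=10≠a[slow]=9 write a[5]=10 → slow++,fast++
(s=5,f=8) a[fast]=11≠a[slow]=10 write a[6]=11 → slow++,fast++
(s=6,f=9) a[fast]=12≠a[slow]=11 write a[7]=12 → slow++,fast++
(s=7,f=10) a[fast]=12=a[slow] dup → fast++
(s=7,f=11) a[fast]=12=a[slow] dup → fast++
(s=7,f=12) a[fast]=12=a[slow] dup → fast++
(s=7,f=13) a[fast]=12=a[slow] dup → fast++
(s=7,f=14) a[fast]=12=a[slow] dup → fast++
(s=7,f=15) a[fast]=13≠a[slow]=12 write a[8]=13 → slow++,fast++
(s=8,f=16) a[fast]=14≠a[slow]=13 write a[9]=14 → slow++,fast++
(s=9,f=17) a[fast]=14=a[slow] dup → fast++
(s=9,f=18) a[fast]=14=a[slow] dup → fast++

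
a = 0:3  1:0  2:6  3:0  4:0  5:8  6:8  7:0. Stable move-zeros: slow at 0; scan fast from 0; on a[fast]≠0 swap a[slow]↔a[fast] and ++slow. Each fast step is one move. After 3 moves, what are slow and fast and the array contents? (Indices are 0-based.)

slow=2, fast=3, a=[3, 6, 0, 0, 0, 8, 8, 0]

slow=0 fast=0: a[fast]=3≠0 swap→a[0]=3, slow++,fast++
slow=1 fast=1: a[fast]=0, fast++
slow=1 fast=2: a[fast]=6≠0 swap→a[1]=6, slow++,fast++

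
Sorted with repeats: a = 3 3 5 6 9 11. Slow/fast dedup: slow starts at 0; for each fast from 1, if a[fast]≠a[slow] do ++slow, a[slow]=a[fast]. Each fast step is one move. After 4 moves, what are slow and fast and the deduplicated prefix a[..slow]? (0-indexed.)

slow=3, fast=5, prefix=[3, 5, 6, 9]

(s=0,f=1) a[fast]=3=a[slow] dup → fast++
(s=0,f=2) a[fast]=5≠a[slow]=3 write a[1]=5 → slow++,fast++
(s=1,f=3) a[fast]=6≠a[slow]=5 write a[2]=6 → slow++,fast++
(s=2,f=4) a[fast]=9≠a[slow]=6 write a[3]=9 → slow++,fast++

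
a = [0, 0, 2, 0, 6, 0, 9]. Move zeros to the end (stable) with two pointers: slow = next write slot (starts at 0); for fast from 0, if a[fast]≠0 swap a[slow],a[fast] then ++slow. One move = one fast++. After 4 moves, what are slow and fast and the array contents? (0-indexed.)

slow=1, fast=4, a=[2, 0, 0, 0, 6, 0, 9]

slow=0 fast=0: a[fast]=0, fast++
slow=0 fast=1: a[fast]=0, fast++
slow=0 fast=2: a[fast]=2≠0 swap→a[0]=2, slow++,fast++
slow=1 fast=3: a[fast]=0, fast++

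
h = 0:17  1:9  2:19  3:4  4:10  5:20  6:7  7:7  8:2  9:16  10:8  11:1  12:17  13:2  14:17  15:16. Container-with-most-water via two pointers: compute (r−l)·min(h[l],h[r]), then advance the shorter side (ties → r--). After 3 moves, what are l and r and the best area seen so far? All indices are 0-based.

l=0, r=12, best area=240

[0,15] min(17,16)*15=240 best=240 * → r--
[0,14] min(17,17)*14=238 best=240 → r--
[0,13] min(17,2)*13=26 best=240 → r--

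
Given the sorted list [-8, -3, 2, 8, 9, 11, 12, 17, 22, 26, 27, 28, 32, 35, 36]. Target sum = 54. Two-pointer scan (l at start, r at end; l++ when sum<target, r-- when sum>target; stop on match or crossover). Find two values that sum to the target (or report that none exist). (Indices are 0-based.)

l=0 r=14: -8+36=28 <54, l++
l=1 r=14: -3+36=33 <54, l++
l=2 r=14: 2+36=38 <54, l++
l=3 r=14: 8+36=44 <54, l++
l=4 r=14: 9+36=45 <54, l++
l=5 r=14: 11+36=47 <54, l++
l=6 r=14: 12+36=48 <54, l++
l=7 r=14: 17+36=53 <54, l++
l=8 r=14: 22+36=58 >54, r--
l=8 r=13: 22+35=57 >54, r--
l=8 r=12: 22+32=54, found

(22, 32)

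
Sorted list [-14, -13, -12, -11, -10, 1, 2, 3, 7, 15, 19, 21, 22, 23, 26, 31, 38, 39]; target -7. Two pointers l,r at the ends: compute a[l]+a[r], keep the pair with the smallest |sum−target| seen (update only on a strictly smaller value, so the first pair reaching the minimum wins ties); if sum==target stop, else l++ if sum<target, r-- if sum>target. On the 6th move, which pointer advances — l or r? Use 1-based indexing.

r

[1,18] -14+39=25 d=32 * → r--
[1,17] -14+38=24 d=31 * → r--
[1,16] -14+31=17 d=24 * → r--
[1,15] -14+26=12 d=19 * → r--
[1,14] -14+23=9 d=16 * → r--
[1,13] -14+22=8 d=15 * → r--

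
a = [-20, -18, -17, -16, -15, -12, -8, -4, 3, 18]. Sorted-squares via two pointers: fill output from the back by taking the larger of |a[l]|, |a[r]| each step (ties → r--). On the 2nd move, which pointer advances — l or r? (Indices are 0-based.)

l=0 r=9: |-20|>|18| out[9]=400, l++
l=1 r=9: |-18|<=|18| out[8]=324, r--

r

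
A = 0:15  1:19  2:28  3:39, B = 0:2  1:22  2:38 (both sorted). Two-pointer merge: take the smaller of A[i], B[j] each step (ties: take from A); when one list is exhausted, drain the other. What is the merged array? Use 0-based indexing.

[i=0,j=0] A[i]=15>B[j]=2 take 2 → j++
[i=0,j=1] A[i]=15<=B[j]=22 take 15 → i++
[i=1,j=1] A[i]=19<=B[j]=22 take 19 → i++
[i=2,j=1] A[i]=28>B[j]=22 take 22 → j++
[i=2,j=2] A[i]=28<=B[j]=38 take 28 → i++
[i=3,j=2] A[i]=39>B[j]=38 take 38 → j++
[i=3,j=3] B done, take A[i]=39 → i++

[2, 15, 19, 22, 28, 38, 39]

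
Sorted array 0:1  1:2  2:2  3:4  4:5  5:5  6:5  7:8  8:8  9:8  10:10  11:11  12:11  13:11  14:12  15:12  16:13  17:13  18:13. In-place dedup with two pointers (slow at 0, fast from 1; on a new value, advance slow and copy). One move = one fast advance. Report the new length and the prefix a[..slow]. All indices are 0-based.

length 9; prefix = [1, 2, 4, 5, 8, 10, 11, 12, 13]

slow=0 fast=1: a[fast]=2≠a[slow]=1 write a[1]=2, slow++,fast++
slow=1 fast=2: a[fast]=2=a[slow] dup, fast++
slow=1 fast=3: a[fast]=4≠a[slow]=2 write a[2]=4, slow++,fast++
slow=2 fast=4: a[fast]=5≠a[slow]=4 write a[3]=5, slow++,fast++
slow=3 fast=5: a[fast]=5=a[slow] dup, fast++
slow=3 fast=6: a[fast]=5=a[slow] dup, fast++
slow=3 fast=7: a[fast]=8≠a[slow]=5 write a[4]=8, slow++,fast++
slow=4 fast=8: a[fast]=8=a[slow] dup, fast++
slow=4 fast=9: a[fast]=8=a[slow] dup, fast++
slow=4 fast=10: a[fast]=10≠a[slow]=8 write a[5]=10, slow++,fast++
slow=5 fast=11: a[fast]=11≠a[slow]=10 write a[6]=11, slow++,fast++
slow=6 fast=12: a[fast]=11=a[slow] dup, fast++
slow=6 fast=13: a[fast]=11=a[slow] dup, fast++
slow=6 fast=14: a[fast]=12≠a[slow]=11 write a[7]=12, slow++,fast++
slow=7 fast=15: a[fast]=12=a[slow] dup, fast++
slow=7 fast=16: a[fast]=13≠a[slow]=12 write a[8]=13, slow++,fast++
slow=8 fast=17: a[fast]=13=a[slow] dup, fast++
slow=8 fast=18: a[fast]=13=a[slow] dup, fast++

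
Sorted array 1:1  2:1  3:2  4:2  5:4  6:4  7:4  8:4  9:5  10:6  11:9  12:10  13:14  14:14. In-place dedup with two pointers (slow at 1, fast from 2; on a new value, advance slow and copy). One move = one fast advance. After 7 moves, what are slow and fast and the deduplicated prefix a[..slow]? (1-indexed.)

slow=3, fast=9, prefix=[1, 2, 4]

slow=1 fast=2: a[fast]=1=a[slow] dup, fast++
slow=1 fast=3: a[fast]=2≠a[slow]=1 write a[2]=2, slow++,fast++
slow=2 fast=4: a[fast]=2=a[slow] dup, fast++
slow=2 fast=5: a[fast]=4≠a[slow]=2 write a[3]=4, slow++,fast++
slow=3 fast=6: a[fast]=4=a[slow] dup, fast++
slow=3 fast=7: a[fast]=4=a[slow] dup, fast++
slow=3 fast=8: a[fast]=4=a[slow] dup, fast++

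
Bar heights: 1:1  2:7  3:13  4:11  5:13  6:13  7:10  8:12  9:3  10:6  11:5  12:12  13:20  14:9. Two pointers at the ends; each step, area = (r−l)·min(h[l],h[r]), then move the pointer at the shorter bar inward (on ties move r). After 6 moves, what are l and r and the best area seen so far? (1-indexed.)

l=1 r=14: min(1,9)*13=13 best=13 *, l++
l=2 r=14: min(7,9)*12=84 best=84 *, l++
l=3 r=14: min(13,9)*11=99 best=99 *, r--
l=3 r=13: min(13,20)*10=130 best=130 *, l++
l=4 r=13: min(11,20)*9=99 best=130, l++
l=5 r=13: min(13,20)*8=104 best=130, l++

l=6, r=13, best area=130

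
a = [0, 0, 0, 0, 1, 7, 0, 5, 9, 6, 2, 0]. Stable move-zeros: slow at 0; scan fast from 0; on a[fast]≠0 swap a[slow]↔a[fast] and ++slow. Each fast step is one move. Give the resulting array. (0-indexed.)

slow=0 fast=0: a[fast]=0, fast++
slow=0 fast=1: a[fast]=0, fast++
slow=0 fast=2: a[fast]=0, fast++
slow=0 fast=3: a[fast]=0, fast++
slow=0 fast=4: a[fast]=1≠0 swap→a[0]=1, slow++,fast++
slow=1 fast=5: a[fast]=7≠0 swap→a[1]=7, slow++,fast++
slow=2 fast=6: a[fast]=0, fast++
slow=2 fast=7: a[fast]=5≠0 swap→a[2]=5, slow++,fast++
slow=3 fast=8: a[fast]=9≠0 swap→a[3]=9, slow++,fast++
slow=4 fast=9: a[fast]=6≠0 swap→a[4]=6, slow++,fast++
slow=5 fast=10: a[fast]=2≠0 swap→a[5]=2, slow++,fast++
slow=6 fast=11: a[fast]=0, fast++

[1, 7, 5, 9, 6, 2, 0, 0, 0, 0, 0, 0]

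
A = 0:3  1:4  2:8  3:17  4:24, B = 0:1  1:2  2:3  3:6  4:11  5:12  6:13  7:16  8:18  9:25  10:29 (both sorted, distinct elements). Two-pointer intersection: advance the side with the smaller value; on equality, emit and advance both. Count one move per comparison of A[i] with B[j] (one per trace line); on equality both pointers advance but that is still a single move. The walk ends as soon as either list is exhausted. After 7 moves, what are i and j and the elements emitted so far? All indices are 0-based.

i=0 j=0: 3>1, j++
i=0 j=1: 3>2, j++
i=0 j=2: 3==3 emit, i++,j++
i=1 j=3: 4<6, i++
i=2 j=3: 8>6, j++
i=2 j=4: 8<11, i++
i=3 j=4: 17>11, j++

i=3, j=5, emitted=[3]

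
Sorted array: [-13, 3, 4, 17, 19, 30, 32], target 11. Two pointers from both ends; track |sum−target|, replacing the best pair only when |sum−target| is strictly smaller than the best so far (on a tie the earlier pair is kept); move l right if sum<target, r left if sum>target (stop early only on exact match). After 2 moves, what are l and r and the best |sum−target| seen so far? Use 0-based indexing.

l=0, r=4, best |Δ|=6

l=0 r=6: -13+32=19 d=8 *, r--
l=0 r=5: -13+30=17 d=6 *, r--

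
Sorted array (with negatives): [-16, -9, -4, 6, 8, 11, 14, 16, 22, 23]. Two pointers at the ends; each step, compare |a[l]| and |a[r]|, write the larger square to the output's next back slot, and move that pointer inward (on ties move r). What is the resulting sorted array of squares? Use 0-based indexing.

[0,9] |-16|<=|23| out[9]=529 → r--
[0,8] |-16|<=|22| out[8]=484 → r--
[0,7] |-16|<=|16| out[7]=256 → r--
[0,6] |-16|>|14| out[6]=256 → l++
[1,6] |-9|<=|14| out[5]=196 → r--
[1,5] |-9|<=|11| out[4]=121 → r--
[1,4] |-9|>|8| out[3]=81 → l++
[2,4] |-4|<=|8| out[2]=64 → r--
[2,3] |-4|<=|6| out[1]=36 → r--
[2,2] |-4|<=|-4| out[0]=16 → r--

[16, 36, 64, 81, 121, 196, 256, 256, 484, 529]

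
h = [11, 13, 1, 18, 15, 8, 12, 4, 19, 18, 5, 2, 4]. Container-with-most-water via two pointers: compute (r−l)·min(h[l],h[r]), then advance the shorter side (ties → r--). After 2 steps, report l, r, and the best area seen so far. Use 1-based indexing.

l=1, r=11, best area=48

l=1 r=13: min(11,4)*12=48 best=48 *, r--
l=1 r=12: min(11,2)*11=22 best=48, r--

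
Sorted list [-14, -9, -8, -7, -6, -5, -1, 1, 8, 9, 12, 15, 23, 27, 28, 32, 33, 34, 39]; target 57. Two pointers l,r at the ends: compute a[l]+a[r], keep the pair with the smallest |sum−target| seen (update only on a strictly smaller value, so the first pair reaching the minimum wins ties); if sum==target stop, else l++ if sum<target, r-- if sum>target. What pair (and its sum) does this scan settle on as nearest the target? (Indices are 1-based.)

pair (23, 34) with sum 57 (|Δ|=0)

[1,19] -14+39=25 d=32 * → l++
[2,19] -9+39=30 d=27 * → l++
[3,19] -8+39=31 d=26 * → l++
[4,19] -7+39=32 d=25 * → l++
[5,19] -6+39=33 d=24 * → l++
[6,19] -5+39=34 d=23 * → l++
[7,19] -1+39=38 d=19 * → l++
[8,19] 1+39=40 d=17 * → l++
[9,19] 8+39=47 d=10 * → l++
[10,19] 9+39=48 d=9 * → l++
[11,19] 12+39=51 d=6 * → l++
[12,19] 15+39=54 d=3 * → l++
[13,19] 23+39=62 d=5 → r--
[13,18] 23+34=57 d=0 * → stop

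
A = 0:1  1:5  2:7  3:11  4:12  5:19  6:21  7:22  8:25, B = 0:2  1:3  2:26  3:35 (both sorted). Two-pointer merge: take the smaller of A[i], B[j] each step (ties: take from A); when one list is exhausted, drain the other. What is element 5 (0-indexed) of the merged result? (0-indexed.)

[i=0,j=0] A[i]=1<=B[j]=2 take 1 → i++
[i=1,j=0] A[i]=5>B[j]=2 take 2 → j++
[i=1,j=1] A[i]=5>B[j]=3 take 3 → j++
[i=1,j=2] A[i]=5<=B[j]=26 take 5 → i++
[i=2,j=2] A[i]=7<=B[j]=26 take 7 → i++
[i=3,j=2] A[i]=11<=B[j]=26 take 11 → i++
[i=4,j=2] A[i]=12<=B[j]=26 take 12 → i++
[i=5,j=2] A[i]=19<=B[j]=26 take 19 → i++
[i=6,j=2] A[i]=21<=B[j]=26 take 21 → i++
[i=7,j=2] A[i]=22<=B[j]=26 take 22 → i++
[i=8,j=2] A[i]=25<=B[j]=26 take 25 → i++
[i=9,j=2] A done, take B[j]=26 → j++
[i=9,j=3] A done, take B[j]=35 → j++

merged[5] = 11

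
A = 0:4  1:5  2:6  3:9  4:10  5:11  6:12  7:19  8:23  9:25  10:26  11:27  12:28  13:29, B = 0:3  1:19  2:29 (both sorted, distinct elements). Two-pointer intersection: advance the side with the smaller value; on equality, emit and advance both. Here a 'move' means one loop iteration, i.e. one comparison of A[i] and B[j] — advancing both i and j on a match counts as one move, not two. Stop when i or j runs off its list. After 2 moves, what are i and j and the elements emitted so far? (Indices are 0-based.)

i=1, j=1, emitted=[]

i=0 j=0: 4>3, j++
i=0 j=1: 4<19, i++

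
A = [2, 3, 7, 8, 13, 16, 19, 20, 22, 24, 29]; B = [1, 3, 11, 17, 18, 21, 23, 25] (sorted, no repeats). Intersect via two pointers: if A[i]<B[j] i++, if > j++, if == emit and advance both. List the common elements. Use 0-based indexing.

intersection = [3]

i=0 j=0: 2>1, j++
i=0 j=1: 2<3, i++
i=1 j=1: 3==3 emit, i++,j++
i=2 j=2: 7<11, i++
i=3 j=2: 8<11, i++
i=4 j=2: 13>11, j++
i=4 j=3: 13<17, i++
i=5 j=3: 16<17, i++
i=6 j=3: 19>17, j++
i=6 j=4: 19>18, j++
i=6 j=5: 19<21, i++
i=7 j=5: 20<21, i++
i=8 j=5: 22>21, j++
i=8 j=6: 22<23, i++
i=9 j=6: 24>23, j++
i=9 j=7: 24<25, i++
i=10 j=7: 29>25, j++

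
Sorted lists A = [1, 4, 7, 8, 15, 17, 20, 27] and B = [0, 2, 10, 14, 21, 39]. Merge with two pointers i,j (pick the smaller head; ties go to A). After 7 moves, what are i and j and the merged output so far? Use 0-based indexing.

i=4, j=3, merged so far=[0, 1, 2, 4, 7, 8, 10]

[i=0,j=0] A[i]=1>B[j]=0 take 0 → j++
[i=0,j=1] A[i]=1<=B[j]=2 take 1 → i++
[i=1,j=1] A[i]=4>B[j]=2 take 2 → j++
[i=1,j=2] A[i]=4<=B[j]=10 take 4 → i++
[i=2,j=2] A[i]=7<=B[j]=10 take 7 → i++
[i=3,j=2] A[i]=8<=B[j]=10 take 8 → i++
[i=4,j=2] A[i]=15>B[j]=10 take 10 → j++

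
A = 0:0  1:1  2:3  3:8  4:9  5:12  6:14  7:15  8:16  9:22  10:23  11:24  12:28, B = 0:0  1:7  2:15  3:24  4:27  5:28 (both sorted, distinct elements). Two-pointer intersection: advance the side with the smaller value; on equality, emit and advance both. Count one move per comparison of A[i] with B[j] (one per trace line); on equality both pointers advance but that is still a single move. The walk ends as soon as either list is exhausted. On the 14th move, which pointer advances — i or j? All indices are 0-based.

[i=0,j=0] 0==0 emit → i++,j++
[i=1,j=1] 1<7 → i++
[i=2,j=1] 3<7 → i++
[i=3,j=1] 8>7 → j++
[i=3,j=2] 8<15 → i++
[i=4,j=2] 9<15 → i++
[i=5,j=2] 12<15 → i++
[i=6,j=2] 14<15 → i++
[i=7,j=2] 15==15 emit → i++,j++
[i=8,j=3] 16<24 → i++
[i=9,j=3] 22<24 → i++
[i=10,j=3] 23<24 → i++
[i=11,j=3] 24==24 emit → i++,j++
[i=12,j=4] 28>27 → j++

j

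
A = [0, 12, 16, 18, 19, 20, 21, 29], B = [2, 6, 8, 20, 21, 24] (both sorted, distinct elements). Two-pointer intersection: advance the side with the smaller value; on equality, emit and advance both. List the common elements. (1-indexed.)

i=1 j=1: 0<2, i++
i=2 j=1: 12>2, j++
i=2 j=2: 12>6, j++
i=2 j=3: 12>8, j++
i=2 j=4: 12<20, i++
i=3 j=4: 16<20, i++
i=4 j=4: 18<20, i++
i=5 j=4: 19<20, i++
i=6 j=4: 20==20 emit, i++,j++
i=7 j=5: 21==21 emit, i++,j++
i=8 j=6: 29>24, j++

intersection = [20, 21]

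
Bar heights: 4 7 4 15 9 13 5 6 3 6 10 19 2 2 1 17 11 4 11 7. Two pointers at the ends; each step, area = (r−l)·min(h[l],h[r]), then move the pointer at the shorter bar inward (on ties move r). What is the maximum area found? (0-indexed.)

l=0 r=19: min(4,7)*19=76 best=76 *, l++
l=1 r=19: min(7,7)*18=126 best=126 *, r--
l=1 r=18: min(7,11)*17=119 best=126, l++
l=2 r=18: min(4,11)*16=64 best=126, l++
l=3 r=18: min(15,11)*15=165 best=165 *, r--
l=3 r=17: min(15,4)*14=56 best=165, r--
l=3 r=16: min(15,11)*13=143 best=165, r--
l=3 r=15: min(15,17)*12=180 best=180 *, l++
l=4 r=15: min(9,17)*11=99 best=180, l++
l=5 r=15: min(13,17)*10=130 best=180, l++
l=6 r=15: min(5,17)*9=45 best=180, l++
l=7 r=15: min(6,17)*8=48 best=180, l++
l=8 r=15: min(3,17)*7=21 best=180, l++
l=9 r=15: min(6,17)*6=36 best=180, l++
l=10 r=15: min(10,17)*5=50 best=180, l++
l=11 r=15: min(19,17)*4=68 best=180, r--
l=11 r=14: min(19,1)*3=3 best=180, r--
l=11 r=13: min(19,2)*2=4 best=180, r--
l=11 r=12: min(19,2)*1=2 best=180, r--

max area = 180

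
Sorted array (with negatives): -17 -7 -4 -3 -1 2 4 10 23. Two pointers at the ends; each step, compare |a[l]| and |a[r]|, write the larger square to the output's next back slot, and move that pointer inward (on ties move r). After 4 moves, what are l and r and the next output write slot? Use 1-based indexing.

l=3, r=7, next write slot=5

[1,9] |-17|<=|23| out[9]=529 → r--
[1,8] |-17|>|10| out[8]=289 → l++
[2,8] |-7|<=|10| out[7]=100 → r--
[2,7] |-7|>|4| out[6]=49 → l++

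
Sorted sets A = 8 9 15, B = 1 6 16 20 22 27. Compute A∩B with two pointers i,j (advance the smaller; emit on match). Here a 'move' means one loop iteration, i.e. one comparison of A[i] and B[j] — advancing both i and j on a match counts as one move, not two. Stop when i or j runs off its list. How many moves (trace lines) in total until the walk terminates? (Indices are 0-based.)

5 moves

[i=0,j=0] 8>1 → j++
[i=0,j=1] 8>6 → j++
[i=0,j=2] 8<16 → i++
[i=1,j=2] 9<16 → i++
[i=2,j=2] 15<16 → i++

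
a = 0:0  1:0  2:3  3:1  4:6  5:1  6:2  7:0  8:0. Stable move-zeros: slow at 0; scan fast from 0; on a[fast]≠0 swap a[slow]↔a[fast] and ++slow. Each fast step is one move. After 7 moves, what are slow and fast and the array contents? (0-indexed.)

slow=0 fast=0: a[fast]=0, fast++
slow=0 fast=1: a[fast]=0, fast++
slow=0 fast=2: a[fast]=3≠0 swap→a[0]=3, slow++,fast++
slow=1 fast=3: a[fast]=1≠0 swap→a[1]=1, slow++,fast++
slow=2 fast=4: a[fast]=6≠0 swap→a[2]=6, slow++,fast++
slow=3 fast=5: a[fast]=1≠0 swap→a[3]=1, slow++,fast++
slow=4 fast=6: a[fast]=2≠0 swap→a[4]=2, slow++,fast++

slow=5, fast=7, a=[3, 1, 6, 1, 2, 0, 0, 0, 0]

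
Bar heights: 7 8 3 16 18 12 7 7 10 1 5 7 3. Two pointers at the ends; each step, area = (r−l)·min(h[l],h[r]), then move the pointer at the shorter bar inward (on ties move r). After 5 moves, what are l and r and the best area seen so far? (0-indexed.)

l=0 r=12: min(7,3)*12=36 best=36 *, r--
l=0 r=11: min(7,7)*11=77 best=77 *, r--
l=0 r=10: min(7,5)*10=50 best=77, r--
l=0 r=9: min(7,1)*9=9 best=77, r--
l=0 r=8: min(7,10)*8=56 best=77, l++

l=1, r=8, best area=77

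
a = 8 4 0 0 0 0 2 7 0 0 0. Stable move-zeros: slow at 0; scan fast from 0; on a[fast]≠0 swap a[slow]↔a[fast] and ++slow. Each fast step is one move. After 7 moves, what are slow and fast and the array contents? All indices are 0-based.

slow=3, fast=7, a=[8, 4, 2, 0, 0, 0, 0, 7, 0, 0, 0]

slow=0 fast=0: a[fast]=8≠0 swap→a[0]=8, slow++,fast++
slow=1 fast=1: a[fast]=4≠0 swap→a[1]=4, slow++,fast++
slow=2 fast=2: a[fast]=0, fast++
slow=2 fast=3: a[fast]=0, fast++
slow=2 fast=4: a[fast]=0, fast++
slow=2 fast=5: a[fast]=0, fast++
slow=2 fast=6: a[fast]=2≠0 swap→a[2]=2, slow++,fast++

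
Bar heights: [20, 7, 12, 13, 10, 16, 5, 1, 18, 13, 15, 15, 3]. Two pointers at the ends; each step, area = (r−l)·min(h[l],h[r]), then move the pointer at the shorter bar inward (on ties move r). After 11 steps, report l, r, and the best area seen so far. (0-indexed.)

l=0 r=12: min(20,3)*12=36 best=36 *, r--
l=0 r=11: min(20,15)*11=165 best=165 *, r--
l=0 r=10: min(20,15)*10=150 best=165, r--
l=0 r=9: min(20,13)*9=117 best=165, r--
l=0 r=8: min(20,18)*8=144 best=165, r--
l=0 r=7: min(20,1)*7=7 best=165, r--
l=0 r=6: min(20,5)*6=30 best=165, r--
l=0 r=5: min(20,16)*5=80 best=165, r--
l=0 r=4: min(20,10)*4=40 best=165, r--
l=0 r=3: min(20,13)*3=39 best=165, r--
l=0 r=2: min(20,12)*2=24 best=165, r--

l=0, r=1, best area=165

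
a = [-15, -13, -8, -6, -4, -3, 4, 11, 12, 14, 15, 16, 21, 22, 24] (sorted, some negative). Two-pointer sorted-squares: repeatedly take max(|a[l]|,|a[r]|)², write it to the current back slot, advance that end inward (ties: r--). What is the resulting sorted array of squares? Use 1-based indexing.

l=1 r=15: |-15|<=|24| out[15]=576, r--
l=1 r=14: |-15|<=|22| out[14]=484, r--
l=1 r=13: |-15|<=|21| out[13]=441, r--
l=1 r=12: |-15|<=|16| out[12]=256, r--
l=1 r=11: |-15|<=|15| out[11]=225, r--
l=1 r=10: |-15|>|14| out[10]=225, l++
l=2 r=10: |-13|<=|14| out[9]=196, r--
l=2 r=9: |-13|>|12| out[8]=169, l++
l=3 r=9: |-8|<=|12| out[7]=144, r--
l=3 r=8: |-8|<=|11| out[6]=121, r--
l=3 r=7: |-8|>|4| out[5]=64, l++
l=4 r=7: |-6|>|4| out[4]=36, l++
l=5 r=7: |-4|<=|4| out[3]=16, r--
l=5 r=6: |-4|>|-3| out[2]=16, l++
l=6 r=6: |-3|<=|-3| out[1]=9, r--

[9, 16, 16, 36, 64, 121, 144, 169, 196, 225, 225, 256, 441, 484, 576]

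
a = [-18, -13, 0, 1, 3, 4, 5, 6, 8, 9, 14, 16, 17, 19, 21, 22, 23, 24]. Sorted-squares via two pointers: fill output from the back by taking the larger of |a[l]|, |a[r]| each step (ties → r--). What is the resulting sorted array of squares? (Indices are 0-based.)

l=0 r=17: |-18|<=|24| out[17]=576, r--
l=0 r=16: |-18|<=|23| out[16]=529, r--
l=0 r=15: |-18|<=|22| out[15]=484, r--
l=0 r=14: |-18|<=|21| out[14]=441, r--
l=0 r=13: |-18|<=|19| out[13]=361, r--
l=0 r=12: |-18|>|17| out[12]=324, l++
l=1 r=12: |-13|<=|17| out[11]=289, r--
l=1 r=11: |-13|<=|16| out[10]=256, r--
l=1 r=10: |-13|<=|14| out[9]=196, r--
l=1 r=9: |-13|>|9| out[8]=169, l++
l=2 r=9: |0|<=|9| out[7]=81, r--
l=2 r=8: |0|<=|8| out[6]=64, r--
l=2 r=7: |0|<=|6| out[5]=36, r--
l=2 r=6: |0|<=|5| out[4]=25, r--
l=2 r=5: |0|<=|4| out[3]=16, r--
l=2 r=4: |0|<=|3| out[2]=9, r--
l=2 r=3: |0|<=|1| out[1]=1, r--
l=2 r=2: |0|<=|0| out[0]=0, r--

[0, 1, 9, 16, 25, 36, 64, 81, 169, 196, 256, 289, 324, 361, 441, 484, 529, 576]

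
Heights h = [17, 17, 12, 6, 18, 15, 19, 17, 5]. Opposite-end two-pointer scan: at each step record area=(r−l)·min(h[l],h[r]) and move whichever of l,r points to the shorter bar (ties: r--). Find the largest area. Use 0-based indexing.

l=0 r=8: min(17,5)*8=40 best=40 *, r--
l=0 r=7: min(17,17)*7=119 best=119 *, r--
l=0 r=6: min(17,19)*6=102 best=119, l++
l=1 r=6: min(17,19)*5=85 best=119, l++
l=2 r=6: min(12,19)*4=48 best=119, l++
l=3 r=6: min(6,19)*3=18 best=119, l++
l=4 r=6: min(18,19)*2=36 best=119, l++
l=5 r=6: min(15,19)*1=15 best=119, l++

max area = 119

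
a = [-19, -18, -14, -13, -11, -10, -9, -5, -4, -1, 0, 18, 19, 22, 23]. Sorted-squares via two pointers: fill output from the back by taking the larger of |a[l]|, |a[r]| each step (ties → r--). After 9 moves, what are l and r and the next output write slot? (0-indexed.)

l=0 r=14: |-19|<=|23| out[14]=529, r--
l=0 r=13: |-19|<=|22| out[13]=484, r--
l=0 r=12: |-19|<=|19| out[12]=361, r--
l=0 r=11: |-19|>|18| out[11]=361, l++
l=1 r=11: |-18|<=|18| out[10]=324, r--
l=1 r=10: |-18|>|0| out[9]=324, l++
l=2 r=10: |-14|>|0| out[8]=196, l++
l=3 r=10: |-13|>|0| out[7]=169, l++
l=4 r=10: |-11|>|0| out[6]=121, l++

l=5, r=10, next write slot=5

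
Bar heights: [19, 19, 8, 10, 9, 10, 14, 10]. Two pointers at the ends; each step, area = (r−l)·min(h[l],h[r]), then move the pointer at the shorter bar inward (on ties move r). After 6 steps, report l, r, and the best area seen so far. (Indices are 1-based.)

[1,8] min(19,10)*7=70 best=70 * → r--
[1,7] min(19,14)*6=84 best=84 * → r--
[1,6] min(19,10)*5=50 best=84 → r--
[1,5] min(19,9)*4=36 best=84 → r--
[1,4] min(19,10)*3=30 best=84 → r--
[1,3] min(19,8)*2=16 best=84 → r--

l=1, r=2, best area=84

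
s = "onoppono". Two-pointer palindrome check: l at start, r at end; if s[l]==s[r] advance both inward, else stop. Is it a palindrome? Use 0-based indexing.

[0,7] 'o'=='o' → l++,r--
[1,6] 'n'=='n' → l++,r--
[2,5] 'o'=='o' → l++,r--
[3,4] 'p'=='p' → l++,r--

palindrome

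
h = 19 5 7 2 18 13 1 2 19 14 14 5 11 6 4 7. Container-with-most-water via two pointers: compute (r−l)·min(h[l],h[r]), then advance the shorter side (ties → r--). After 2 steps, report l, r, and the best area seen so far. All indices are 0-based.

l=0, r=13, best area=105

[0,15] min(19,7)*15=105 best=105 * → r--
[0,14] min(19,4)*14=56 best=105 → r--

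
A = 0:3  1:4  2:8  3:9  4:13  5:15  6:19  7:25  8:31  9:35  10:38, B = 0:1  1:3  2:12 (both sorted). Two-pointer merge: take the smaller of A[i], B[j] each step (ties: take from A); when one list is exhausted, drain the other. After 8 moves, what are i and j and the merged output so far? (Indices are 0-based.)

i=5, j=3, merged so far=[1, 3, 3, 4, 8, 9, 12, 13]

i=0 j=0: A[i]=3>B[j]=1 take 1, j++
i=0 j=1: A[i]=3<=B[j]=3 take 3, i++
i=1 j=1: A[i]=4>B[j]=3 take 3, j++
i=1 j=2: A[i]=4<=B[j]=12 take 4, i++
i=2 j=2: A[i]=8<=B[j]=12 take 8, i++
i=3 j=2: A[i]=9<=B[j]=12 take 9, i++
i=4 j=2: A[i]=13>B[j]=12 take 12, j++
i=4 j=3: B done, take A[i]=13, i++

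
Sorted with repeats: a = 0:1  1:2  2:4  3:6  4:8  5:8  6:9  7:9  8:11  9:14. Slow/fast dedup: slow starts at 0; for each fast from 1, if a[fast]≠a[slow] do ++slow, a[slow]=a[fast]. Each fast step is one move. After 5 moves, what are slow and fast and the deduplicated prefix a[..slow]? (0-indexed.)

slow=4, fast=6, prefix=[1, 2, 4, 6, 8]

(s=0,f=1) a[fast]=2≠a[slow]=1 write a[1]=2 → slow++,fast++
(s=1,f=2) a[fast]=4≠a[slow]=2 write a[2]=4 → slow++,fast++
(s=2,f=3) a[fast]=6≠a[slow]=4 write a[3]=6 → slow++,fast++
(s=3,f=4) a[fast]=8≠a[slow]=6 write a[4]=8 → slow++,fast++
(s=4,f=5) a[fast]=8=a[slow] dup → fast++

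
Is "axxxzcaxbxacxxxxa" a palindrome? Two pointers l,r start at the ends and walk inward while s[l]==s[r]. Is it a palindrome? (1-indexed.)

l=1 r=17: 'a'=='a', l++,r--
l=2 r=16: 'x'=='x', l++,r--
l=3 r=15: 'x'=='x', l++,r--
l=4 r=14: 'x'=='x', l++,r--
l=5 r=13: 'z'!='x', stop

not a palindrome (mismatch at 5,13)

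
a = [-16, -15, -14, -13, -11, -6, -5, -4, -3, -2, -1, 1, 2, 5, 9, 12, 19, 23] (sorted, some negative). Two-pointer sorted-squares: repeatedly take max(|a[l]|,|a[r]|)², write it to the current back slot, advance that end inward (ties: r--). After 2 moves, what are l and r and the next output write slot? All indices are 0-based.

[0,17] |-16|<=|23| out[17]=529 → r--
[0,16] |-16|<=|19| out[16]=361 → r--

l=0, r=15, next write slot=15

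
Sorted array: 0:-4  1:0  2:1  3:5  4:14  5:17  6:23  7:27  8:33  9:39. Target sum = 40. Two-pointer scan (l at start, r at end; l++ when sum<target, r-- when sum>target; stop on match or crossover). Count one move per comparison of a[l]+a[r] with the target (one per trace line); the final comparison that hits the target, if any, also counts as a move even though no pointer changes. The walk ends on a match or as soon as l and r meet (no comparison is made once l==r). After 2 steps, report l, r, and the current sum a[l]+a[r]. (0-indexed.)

l=2, r=9, sum=40

l=0 r=9: -4+39=35 <40, l++
l=1 r=9: 0+39=39 <40, l++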